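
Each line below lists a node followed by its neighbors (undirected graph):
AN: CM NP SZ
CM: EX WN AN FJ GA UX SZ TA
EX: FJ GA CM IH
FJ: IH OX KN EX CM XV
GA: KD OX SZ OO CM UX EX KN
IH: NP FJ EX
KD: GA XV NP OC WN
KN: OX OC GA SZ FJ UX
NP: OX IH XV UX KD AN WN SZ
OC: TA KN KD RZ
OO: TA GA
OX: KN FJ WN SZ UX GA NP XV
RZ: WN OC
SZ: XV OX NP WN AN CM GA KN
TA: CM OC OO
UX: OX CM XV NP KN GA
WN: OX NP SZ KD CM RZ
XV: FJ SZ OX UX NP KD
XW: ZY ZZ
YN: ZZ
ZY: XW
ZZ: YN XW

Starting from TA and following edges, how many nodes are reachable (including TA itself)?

BFS from TA visits: TA, CM, OC, OO, AN, EX, FJ, GA, SZ, UX, WN, KD, KN, RZ, NP, IH, OX, XV
Reachable nodes: 18 of 22 total.

18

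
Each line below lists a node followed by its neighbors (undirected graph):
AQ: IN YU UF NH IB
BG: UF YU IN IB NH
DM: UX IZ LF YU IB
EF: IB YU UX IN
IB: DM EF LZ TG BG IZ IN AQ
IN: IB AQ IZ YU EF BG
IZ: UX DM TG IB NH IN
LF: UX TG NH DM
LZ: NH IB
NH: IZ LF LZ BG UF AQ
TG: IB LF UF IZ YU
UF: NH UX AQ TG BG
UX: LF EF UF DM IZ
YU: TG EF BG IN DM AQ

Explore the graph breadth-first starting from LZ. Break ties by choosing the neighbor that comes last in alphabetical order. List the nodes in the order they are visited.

Visit LZ; enqueue NH, IB → queue [NH, IB]
Visit NH; enqueue UF, LF, IZ, BG, AQ → queue [IB, UF, LF, IZ, BG, AQ]
Visit IB; enqueue TG, IN, EF, DM → queue [UF, LF, IZ, BG, AQ, TG, IN, EF, DM]
Visit UF; enqueue UX → queue [LF, IZ, BG, AQ, TG, IN, EF, DM, UX]
Visit LF → queue [IZ, BG, AQ, TG, IN, EF, DM, UX]
Visit IZ → queue [BG, AQ, TG, IN, EF, DM, UX]
Visit BG; enqueue YU → queue [AQ, TG, IN, EF, DM, UX, YU]
Visit AQ → queue [TG, IN, EF, DM, UX, YU]
Visit TG → queue [IN, EF, DM, UX, YU]
Visit IN → queue [EF, DM, UX, YU]
Visit EF → queue [DM, UX, YU]
Visit DM → queue [UX, YU]
Visit UX → queue [YU]
Visit YU → queue []

LZ NH IB UF LF IZ BG AQ TG IN EF DM UX YU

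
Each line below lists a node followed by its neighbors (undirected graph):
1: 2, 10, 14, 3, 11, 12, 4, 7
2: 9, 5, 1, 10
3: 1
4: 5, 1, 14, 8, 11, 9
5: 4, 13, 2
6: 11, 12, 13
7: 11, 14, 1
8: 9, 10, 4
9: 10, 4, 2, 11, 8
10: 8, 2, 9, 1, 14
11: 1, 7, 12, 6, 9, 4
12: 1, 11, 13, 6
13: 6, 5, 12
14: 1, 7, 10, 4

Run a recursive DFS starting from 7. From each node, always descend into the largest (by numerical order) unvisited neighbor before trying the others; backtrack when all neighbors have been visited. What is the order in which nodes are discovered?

Visit 7
7 → 14
14 → 10
10 → 9
9 → 11
11 → 12
12 → 13
13 → 6
13 → 5
5 → 4
4 → 8
4 → 1
1 → 3
1 → 2

7, 14, 10, 9, 11, 12, 13, 6, 5, 4, 8, 1, 3, 2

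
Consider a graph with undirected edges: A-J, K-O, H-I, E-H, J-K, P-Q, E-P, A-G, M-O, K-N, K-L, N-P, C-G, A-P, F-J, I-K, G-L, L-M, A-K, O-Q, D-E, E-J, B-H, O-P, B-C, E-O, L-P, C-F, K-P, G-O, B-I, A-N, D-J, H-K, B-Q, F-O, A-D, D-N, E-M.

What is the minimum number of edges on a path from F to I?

3

Level 0: F
Level 1: C, J, O
Level 2: A, B, D, E, G, K, M, P, Q
Level 3: H, I, L, N
I first appears at level 3.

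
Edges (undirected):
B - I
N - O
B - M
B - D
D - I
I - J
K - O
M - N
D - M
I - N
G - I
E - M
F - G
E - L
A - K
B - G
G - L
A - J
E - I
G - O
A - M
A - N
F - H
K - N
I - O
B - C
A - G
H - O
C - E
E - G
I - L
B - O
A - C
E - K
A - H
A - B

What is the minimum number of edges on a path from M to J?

Level 0: M
Level 1: A, B, D, E, N
Level 2: C, G, H, I, J, K, L, O
Level 3: F
J first appears at level 2.

2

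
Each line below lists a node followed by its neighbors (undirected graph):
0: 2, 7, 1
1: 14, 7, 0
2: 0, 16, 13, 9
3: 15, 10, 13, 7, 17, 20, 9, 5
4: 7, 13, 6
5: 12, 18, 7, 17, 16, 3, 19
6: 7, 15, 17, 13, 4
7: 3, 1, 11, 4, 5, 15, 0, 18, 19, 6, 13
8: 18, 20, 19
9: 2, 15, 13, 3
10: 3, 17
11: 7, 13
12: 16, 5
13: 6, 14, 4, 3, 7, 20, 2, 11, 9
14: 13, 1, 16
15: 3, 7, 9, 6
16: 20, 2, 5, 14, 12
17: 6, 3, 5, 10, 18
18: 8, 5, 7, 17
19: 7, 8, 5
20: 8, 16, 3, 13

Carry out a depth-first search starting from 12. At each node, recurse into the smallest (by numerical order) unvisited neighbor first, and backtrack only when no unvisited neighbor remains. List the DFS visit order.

Visit 12
12 → 5
5 → 3
3 → 7
7 → 0
0 → 1
1 → 14
14 → 13
13 → 2
2 → 9
9 → 15
15 → 6
6 → 4
6 → 17
17 → 10
17 → 18
18 → 8
8 → 19
8 → 20
20 → 16
13 → 11

12 5 3 7 0 1 14 13 2 9 15 6 4 17 10 18 8 19 20 16 11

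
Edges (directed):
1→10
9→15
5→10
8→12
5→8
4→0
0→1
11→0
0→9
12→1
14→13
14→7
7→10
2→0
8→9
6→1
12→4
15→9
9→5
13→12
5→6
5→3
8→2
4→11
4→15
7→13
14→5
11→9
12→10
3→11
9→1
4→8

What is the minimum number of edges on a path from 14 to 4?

Level 0: 14
Level 1: 5, 7, 13
Level 2: 3, 6, 8, 10, 12
Level 3: 1, 2, 4, 9, 11
Level 4: 0, 15
4 first appears at level 3.

3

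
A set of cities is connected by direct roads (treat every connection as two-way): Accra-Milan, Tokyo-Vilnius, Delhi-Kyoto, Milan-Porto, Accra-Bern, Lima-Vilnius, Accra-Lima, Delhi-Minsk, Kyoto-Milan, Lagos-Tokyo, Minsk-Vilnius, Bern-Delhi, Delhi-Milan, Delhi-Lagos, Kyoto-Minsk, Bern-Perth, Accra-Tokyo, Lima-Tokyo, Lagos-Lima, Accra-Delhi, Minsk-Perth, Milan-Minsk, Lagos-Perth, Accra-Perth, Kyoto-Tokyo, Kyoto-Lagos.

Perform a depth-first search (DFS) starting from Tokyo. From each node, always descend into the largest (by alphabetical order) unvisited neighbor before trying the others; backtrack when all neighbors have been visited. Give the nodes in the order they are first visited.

Tokyo → Vilnius → Minsk → Perth → Lagos → Lima → Accra → Milan → Porto → Kyoto → Delhi → Bern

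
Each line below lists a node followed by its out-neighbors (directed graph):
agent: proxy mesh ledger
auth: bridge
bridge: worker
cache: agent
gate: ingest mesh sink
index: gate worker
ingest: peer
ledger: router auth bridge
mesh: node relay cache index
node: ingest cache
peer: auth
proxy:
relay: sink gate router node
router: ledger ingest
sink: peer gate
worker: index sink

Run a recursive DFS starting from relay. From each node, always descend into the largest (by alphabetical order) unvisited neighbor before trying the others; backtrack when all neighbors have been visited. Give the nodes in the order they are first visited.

relay sink peer auth bridge worker index gate mesh node ingest cache agent proxy ledger router

Visit relay
relay → sink
sink → peer
peer → auth
auth → bridge
bridge → worker
worker → index
index → gate
gate → mesh
mesh → node
node → ingest
node → cache
cache → agent
agent → proxy
agent → ledger
ledger → router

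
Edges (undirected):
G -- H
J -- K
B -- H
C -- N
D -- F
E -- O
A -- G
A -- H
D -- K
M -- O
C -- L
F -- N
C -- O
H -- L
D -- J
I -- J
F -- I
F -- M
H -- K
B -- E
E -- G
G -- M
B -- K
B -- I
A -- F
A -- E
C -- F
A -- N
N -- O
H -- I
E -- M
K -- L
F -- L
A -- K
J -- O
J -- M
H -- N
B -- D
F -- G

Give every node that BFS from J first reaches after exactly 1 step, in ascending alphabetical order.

Level 0: J
Level 1: D, I, K, M, O
Level 2: A, B, C, E, F, G, H, L, N

D, I, K, M, O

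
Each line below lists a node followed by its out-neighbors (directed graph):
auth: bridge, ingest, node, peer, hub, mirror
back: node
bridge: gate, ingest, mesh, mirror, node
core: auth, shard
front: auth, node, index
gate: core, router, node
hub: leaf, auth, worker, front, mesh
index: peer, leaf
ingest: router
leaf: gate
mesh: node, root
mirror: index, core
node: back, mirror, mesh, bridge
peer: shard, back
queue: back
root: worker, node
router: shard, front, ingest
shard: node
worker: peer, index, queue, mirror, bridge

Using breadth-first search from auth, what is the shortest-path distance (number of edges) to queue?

3

Level 0: auth
Level 1: bridge, hub, ingest, mirror, node, peer
Level 2: back, core, front, gate, index, leaf, mesh, router, shard, worker
Level 3: queue, root
queue first appears at level 3.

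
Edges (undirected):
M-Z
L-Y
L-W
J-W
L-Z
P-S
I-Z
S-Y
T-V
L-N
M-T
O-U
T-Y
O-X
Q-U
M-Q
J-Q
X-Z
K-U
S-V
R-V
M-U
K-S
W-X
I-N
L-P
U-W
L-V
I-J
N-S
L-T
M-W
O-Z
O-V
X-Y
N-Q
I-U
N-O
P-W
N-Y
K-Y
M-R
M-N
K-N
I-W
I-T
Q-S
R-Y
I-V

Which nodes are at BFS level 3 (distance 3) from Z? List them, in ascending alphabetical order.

Level 0: Z
Level 1: I, L, M, O, X
Level 2: J, N, P, Q, R, T, U, V, W, Y
Level 3: K, S

K, S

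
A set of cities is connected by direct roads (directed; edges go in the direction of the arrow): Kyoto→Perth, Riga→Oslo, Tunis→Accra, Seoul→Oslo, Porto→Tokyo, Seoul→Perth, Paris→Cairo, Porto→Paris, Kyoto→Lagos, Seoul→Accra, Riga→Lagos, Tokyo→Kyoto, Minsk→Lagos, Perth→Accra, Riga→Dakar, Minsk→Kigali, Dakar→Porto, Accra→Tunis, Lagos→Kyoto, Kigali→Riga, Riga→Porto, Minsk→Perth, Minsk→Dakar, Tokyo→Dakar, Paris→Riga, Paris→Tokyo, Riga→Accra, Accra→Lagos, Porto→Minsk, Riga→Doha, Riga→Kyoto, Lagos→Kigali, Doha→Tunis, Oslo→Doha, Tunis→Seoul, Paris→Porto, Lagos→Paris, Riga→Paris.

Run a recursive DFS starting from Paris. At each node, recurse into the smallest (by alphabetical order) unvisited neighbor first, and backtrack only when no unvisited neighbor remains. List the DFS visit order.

Paris -> Cairo -> Porto -> Minsk -> Dakar -> Kigali -> Riga -> Accra -> Lagos -> Kyoto -> Perth -> Tunis -> Seoul -> Oslo -> Doha -> Tokyo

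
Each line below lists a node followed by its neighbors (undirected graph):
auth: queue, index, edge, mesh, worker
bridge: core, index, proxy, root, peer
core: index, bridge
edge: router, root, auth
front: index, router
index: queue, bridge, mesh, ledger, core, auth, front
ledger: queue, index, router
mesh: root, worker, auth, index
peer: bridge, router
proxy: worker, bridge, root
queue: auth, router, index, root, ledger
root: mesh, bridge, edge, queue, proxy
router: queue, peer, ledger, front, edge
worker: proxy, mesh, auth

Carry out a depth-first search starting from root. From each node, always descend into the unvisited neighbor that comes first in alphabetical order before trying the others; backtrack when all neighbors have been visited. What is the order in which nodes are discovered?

Visit root
root → bridge
bridge → core
core → index
index → auth
auth → edge
edge → router
router → front
router → ledger
ledger → queue
router → peer
auth → mesh
mesh → worker
worker → proxy

root, bridge, core, index, auth, edge, router, front, ledger, queue, peer, mesh, worker, proxy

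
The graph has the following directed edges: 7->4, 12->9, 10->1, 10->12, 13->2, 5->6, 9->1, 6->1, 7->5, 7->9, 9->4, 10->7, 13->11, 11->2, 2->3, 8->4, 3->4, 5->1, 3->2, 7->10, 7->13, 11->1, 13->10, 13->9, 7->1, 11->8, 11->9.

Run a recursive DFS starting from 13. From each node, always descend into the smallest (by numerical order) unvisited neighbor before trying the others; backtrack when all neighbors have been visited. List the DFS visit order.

Visit 13
13 → 2
2 → 3
3 → 4
13 → 9
9 → 1
13 → 10
10 → 7
7 → 5
5 → 6
10 → 12
13 → 11
11 → 8

13 → 2 → 3 → 4 → 9 → 1 → 10 → 7 → 5 → 6 → 12 → 11 → 8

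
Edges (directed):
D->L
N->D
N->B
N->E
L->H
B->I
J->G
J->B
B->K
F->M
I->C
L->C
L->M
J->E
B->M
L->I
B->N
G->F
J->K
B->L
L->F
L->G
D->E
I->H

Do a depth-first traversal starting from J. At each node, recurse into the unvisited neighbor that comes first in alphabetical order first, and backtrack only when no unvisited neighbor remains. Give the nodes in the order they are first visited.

J -> B -> I -> C -> H -> K -> L -> F -> M -> G -> N -> D -> E

Visit J
J → B
B → I
I → C
I → H
B → K
B → L
L → F
F → M
L → G
B → N
N → D
D → E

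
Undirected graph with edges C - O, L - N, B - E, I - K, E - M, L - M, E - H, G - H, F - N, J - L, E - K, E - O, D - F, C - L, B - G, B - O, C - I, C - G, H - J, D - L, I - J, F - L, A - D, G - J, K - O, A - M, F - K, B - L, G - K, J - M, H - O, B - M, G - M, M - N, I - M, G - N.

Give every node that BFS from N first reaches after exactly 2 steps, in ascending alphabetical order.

Level 0: N
Level 1: F, G, L, M
Level 2: A, B, C, D, E, H, I, J, K
Level 3: O

A, B, C, D, E, H, I, J, K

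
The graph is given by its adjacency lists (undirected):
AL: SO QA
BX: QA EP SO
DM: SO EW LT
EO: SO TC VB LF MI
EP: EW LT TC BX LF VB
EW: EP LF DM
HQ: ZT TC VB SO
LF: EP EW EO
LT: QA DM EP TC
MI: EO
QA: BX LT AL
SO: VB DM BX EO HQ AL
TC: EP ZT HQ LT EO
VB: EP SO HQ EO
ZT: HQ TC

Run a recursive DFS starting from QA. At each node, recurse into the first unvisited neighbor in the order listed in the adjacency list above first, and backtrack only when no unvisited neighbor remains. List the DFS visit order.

Visit QA
QA → BX
BX → EP
EP → EW
EW → LF
LF → EO
EO → SO
SO → VB
VB → HQ
HQ → ZT
ZT → TC
TC → LT
LT → DM
SO → AL
EO → MI

QA → BX → EP → EW → LF → EO → SO → VB → HQ → ZT → TC → LT → DM → AL → MI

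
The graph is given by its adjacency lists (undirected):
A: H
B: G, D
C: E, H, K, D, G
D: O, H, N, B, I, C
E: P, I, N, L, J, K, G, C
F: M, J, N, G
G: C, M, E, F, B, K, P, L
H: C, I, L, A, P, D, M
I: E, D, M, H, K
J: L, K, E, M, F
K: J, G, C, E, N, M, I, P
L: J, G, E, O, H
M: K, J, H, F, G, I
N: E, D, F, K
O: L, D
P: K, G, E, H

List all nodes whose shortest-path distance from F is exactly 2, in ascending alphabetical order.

B, C, D, E, H, I, K, L, P

Level 0: F
Level 1: G, J, M, N
Level 2: B, C, D, E, H, I, K, L, P
Level 3: A, O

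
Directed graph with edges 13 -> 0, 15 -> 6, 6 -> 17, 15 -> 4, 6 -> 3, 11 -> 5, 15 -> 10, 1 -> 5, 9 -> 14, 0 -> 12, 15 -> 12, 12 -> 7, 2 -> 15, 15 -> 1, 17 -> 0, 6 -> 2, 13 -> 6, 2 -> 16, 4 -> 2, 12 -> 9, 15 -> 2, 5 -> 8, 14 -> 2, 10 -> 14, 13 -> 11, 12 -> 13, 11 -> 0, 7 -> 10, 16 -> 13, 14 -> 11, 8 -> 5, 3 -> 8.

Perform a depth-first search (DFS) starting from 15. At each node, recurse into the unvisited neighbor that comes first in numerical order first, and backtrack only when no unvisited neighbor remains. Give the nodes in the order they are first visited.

Visit 15
15 → 1
1 → 5
5 → 8
15 → 2
2 → 16
16 → 13
13 → 0
0 → 12
12 → 7
7 → 10
10 → 14
14 → 11
12 → 9
13 → 6
6 → 3
6 → 17
15 → 4

15 1 5 8 2 16 13 0 12 7 10 14 11 9 6 3 17 4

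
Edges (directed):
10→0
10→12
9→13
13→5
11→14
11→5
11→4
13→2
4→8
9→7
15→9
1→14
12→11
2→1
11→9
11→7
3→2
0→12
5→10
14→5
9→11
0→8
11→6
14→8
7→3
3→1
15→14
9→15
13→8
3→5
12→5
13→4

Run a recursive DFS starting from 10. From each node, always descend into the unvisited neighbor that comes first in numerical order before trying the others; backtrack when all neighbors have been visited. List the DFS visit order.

Visit 10
10 → 0
0 → 8
0 → 12
12 → 5
12 → 11
11 → 4
11 → 6
11 → 7
7 → 3
3 → 1
1 → 14
3 → 2
11 → 9
9 → 13
9 → 15

10 0 8 12 5 11 4 6 7 3 1 14 2 9 13 15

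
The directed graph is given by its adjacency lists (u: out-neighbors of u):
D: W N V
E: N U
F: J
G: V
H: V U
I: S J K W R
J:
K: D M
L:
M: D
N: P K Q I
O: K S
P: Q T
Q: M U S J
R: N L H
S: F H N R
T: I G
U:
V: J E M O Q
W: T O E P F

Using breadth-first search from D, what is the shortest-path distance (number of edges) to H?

4

Level 0: D
Level 1: N, V, W
Level 2: E, F, I, J, K, M, O, P, Q, T
Level 3: G, R, S, U
Level 4: H, L
H first appears at level 4.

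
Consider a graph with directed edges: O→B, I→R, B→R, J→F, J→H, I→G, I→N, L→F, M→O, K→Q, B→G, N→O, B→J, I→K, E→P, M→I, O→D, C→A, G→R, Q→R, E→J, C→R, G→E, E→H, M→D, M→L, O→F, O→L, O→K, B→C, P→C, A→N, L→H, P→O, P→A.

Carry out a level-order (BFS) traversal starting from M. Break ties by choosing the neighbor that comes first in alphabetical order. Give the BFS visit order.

Visit M; enqueue D, I, L, O → queue [D, I, L, O]
Visit D → queue [I, L, O]
Visit I; enqueue G, K, N, R → queue [L, O, G, K, N, R]
Visit L; enqueue F, H → queue [O, G, K, N, R, F, H]
Visit O; enqueue B → queue [G, K, N, R, F, H, B]
Visit G; enqueue E → queue [K, N, R, F, H, B, E]
Visit K; enqueue Q → queue [N, R, F, H, B, E, Q]
Visit N → queue [R, F, H, B, E, Q]
Visit R → queue [F, H, B, E, Q]
Visit F → queue [H, B, E, Q]
Visit H → queue [B, E, Q]
Visit B; enqueue C, J → queue [E, Q, C, J]
Visit E; enqueue P → queue [Q, C, J, P]
Visit Q → queue [C, J, P]
Visit C; enqueue A → queue [J, P, A]
Visit J → queue [P, A]
Visit P → queue [A]
Visit A → queue []

M → D → I → L → O → G → K → N → R → F → H → B → E → Q → C → J → P → A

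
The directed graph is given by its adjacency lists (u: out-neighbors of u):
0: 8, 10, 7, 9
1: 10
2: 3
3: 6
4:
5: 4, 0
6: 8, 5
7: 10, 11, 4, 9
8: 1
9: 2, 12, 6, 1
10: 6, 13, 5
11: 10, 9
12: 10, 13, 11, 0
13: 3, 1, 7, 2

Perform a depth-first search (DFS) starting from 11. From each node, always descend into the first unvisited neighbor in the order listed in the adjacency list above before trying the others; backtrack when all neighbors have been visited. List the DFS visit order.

Visit 11
11 → 10
10 → 6
6 → 8
8 → 1
6 → 5
5 → 4
5 → 0
0 → 7
7 → 9
9 → 2
2 → 3
9 → 12
12 → 13

11 10 6 8 1 5 4 0 7 9 2 3 12 13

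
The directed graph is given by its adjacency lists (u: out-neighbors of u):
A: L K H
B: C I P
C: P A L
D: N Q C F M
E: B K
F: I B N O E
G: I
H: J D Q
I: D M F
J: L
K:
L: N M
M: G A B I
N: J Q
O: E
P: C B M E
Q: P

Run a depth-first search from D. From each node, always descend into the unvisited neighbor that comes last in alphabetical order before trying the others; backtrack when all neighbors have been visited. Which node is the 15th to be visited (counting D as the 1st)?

A

Visit D
D → Q
Q → P
P → M
M → I
I → F
F → O
O → E
E → K
E → B
B → C
C → L
L → N
N → J
C → A
A → H
M → G

Visit order: D, Q, P, M, I, F, O, E, K, B, C, L, N, J, A, H, G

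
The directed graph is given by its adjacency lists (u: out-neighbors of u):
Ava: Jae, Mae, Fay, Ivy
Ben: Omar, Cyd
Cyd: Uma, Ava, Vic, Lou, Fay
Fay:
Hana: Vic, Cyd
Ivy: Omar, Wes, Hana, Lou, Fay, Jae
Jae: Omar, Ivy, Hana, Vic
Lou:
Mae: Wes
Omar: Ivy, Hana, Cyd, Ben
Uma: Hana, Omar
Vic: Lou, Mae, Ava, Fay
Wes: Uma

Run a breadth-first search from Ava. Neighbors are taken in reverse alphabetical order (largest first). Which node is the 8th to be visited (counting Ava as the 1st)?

Omar

Visit Ava; enqueue Mae, Jae, Ivy, Fay → queue [Mae, Jae, Ivy, Fay]
Visit Mae; enqueue Wes → queue [Jae, Ivy, Fay, Wes]
Visit Jae; enqueue Vic, Omar, Hana → queue [Ivy, Fay, Wes, Vic, Omar, Hana]
Visit Ivy; enqueue Lou → queue [Fay, Wes, Vic, Omar, Hana, Lou]
Visit Fay → queue [Wes, Vic, Omar, Hana, Lou]
Visit Wes; enqueue Uma → queue [Vic, Omar, Hana, Lou, Uma]
Visit Vic → queue [Omar, Hana, Lou, Uma]
Visit Omar; enqueue Cyd, Ben → queue [Hana, Lou, Uma, Cyd, Ben]
Visit Hana → queue [Lou, Uma, Cyd, Ben]
Visit Lou → queue [Uma, Cyd, Ben]
Visit Uma → queue [Cyd, Ben]
Visit Cyd → queue [Ben]
Visit Ben → queue []

Visit order: Ava, Mae, Jae, Ivy, Fay, Wes, Vic, Omar, Hana, Lou, Uma, Cyd, Ben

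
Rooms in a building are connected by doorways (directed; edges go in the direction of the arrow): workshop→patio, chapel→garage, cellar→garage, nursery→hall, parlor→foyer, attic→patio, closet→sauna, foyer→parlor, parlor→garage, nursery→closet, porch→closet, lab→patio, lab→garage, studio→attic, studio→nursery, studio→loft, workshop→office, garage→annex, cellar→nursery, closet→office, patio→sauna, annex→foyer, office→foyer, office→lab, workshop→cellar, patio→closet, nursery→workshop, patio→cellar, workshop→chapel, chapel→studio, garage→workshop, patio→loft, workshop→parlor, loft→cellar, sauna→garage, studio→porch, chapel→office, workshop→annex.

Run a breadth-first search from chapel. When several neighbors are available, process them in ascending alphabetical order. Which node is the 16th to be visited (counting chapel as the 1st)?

closet

Visit chapel; enqueue garage, office, studio → queue [garage, office, studio]
Visit garage; enqueue annex, workshop → queue [office, studio, annex, workshop]
Visit office; enqueue foyer, lab → queue [studio, annex, workshop, foyer, lab]
Visit studio; enqueue attic, loft, nursery, porch → queue [annex, workshop, foyer, lab, attic, loft, nursery, porch]
Visit annex → queue [workshop, foyer, lab, attic, loft, nursery, porch]
Visit workshop; enqueue cellar, parlor, patio → queue [foyer, lab, attic, loft, nursery, porch, cellar, parlor, patio]
Visit foyer → queue [lab, attic, loft, nursery, porch, cellar, parlor, patio]
Visit lab → queue [attic, loft, nursery, porch, cellar, parlor, patio]
Visit attic → queue [loft, nursery, porch, cellar, parlor, patio]
Visit loft → queue [nursery, porch, cellar, parlor, patio]
Visit nursery; enqueue closet, hall → queue [porch, cellar, parlor, patio, closet, hall]
Visit porch → queue [cellar, parlor, patio, closet, hall]
Visit cellar → queue [parlor, patio, closet, hall]
Visit parlor → queue [patio, closet, hall]
Visit patio; enqueue sauna → queue [closet, hall, sauna]
Visit closet → queue [hall, sauna]
Visit hall → queue [sauna]
Visit sauna → queue []

Visit order: chapel, garage, office, studio, annex, workshop, foyer, lab, attic, loft, nursery, porch, cellar, parlor, patio, closet, hall, sauna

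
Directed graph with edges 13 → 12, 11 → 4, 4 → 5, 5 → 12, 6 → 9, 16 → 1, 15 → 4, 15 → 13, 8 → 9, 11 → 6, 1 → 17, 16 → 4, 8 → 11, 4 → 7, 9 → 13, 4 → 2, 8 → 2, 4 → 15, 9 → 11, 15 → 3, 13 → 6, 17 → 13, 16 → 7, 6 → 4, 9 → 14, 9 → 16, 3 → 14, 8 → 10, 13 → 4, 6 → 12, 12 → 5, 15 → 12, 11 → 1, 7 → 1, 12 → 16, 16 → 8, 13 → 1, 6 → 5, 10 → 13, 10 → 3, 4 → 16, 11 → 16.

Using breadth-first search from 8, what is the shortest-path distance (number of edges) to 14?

Level 0: 8
Level 1: 2, 9, 10, 11
Level 2: 1, 3, 4, 6, 13, 14, 16
Level 3: 5, 7, 12, 15, 17
14 first appears at level 2.

2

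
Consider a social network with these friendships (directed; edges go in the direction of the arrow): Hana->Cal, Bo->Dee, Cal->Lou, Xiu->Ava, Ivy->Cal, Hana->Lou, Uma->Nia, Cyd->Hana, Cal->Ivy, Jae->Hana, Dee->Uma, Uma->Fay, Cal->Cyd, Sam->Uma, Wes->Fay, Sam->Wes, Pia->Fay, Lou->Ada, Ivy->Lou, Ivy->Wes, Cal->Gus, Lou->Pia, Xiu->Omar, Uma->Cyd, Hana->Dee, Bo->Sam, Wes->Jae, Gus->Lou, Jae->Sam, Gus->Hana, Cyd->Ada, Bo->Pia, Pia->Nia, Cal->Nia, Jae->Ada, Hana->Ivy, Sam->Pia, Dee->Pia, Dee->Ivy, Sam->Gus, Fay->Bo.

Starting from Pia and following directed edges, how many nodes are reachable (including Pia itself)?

16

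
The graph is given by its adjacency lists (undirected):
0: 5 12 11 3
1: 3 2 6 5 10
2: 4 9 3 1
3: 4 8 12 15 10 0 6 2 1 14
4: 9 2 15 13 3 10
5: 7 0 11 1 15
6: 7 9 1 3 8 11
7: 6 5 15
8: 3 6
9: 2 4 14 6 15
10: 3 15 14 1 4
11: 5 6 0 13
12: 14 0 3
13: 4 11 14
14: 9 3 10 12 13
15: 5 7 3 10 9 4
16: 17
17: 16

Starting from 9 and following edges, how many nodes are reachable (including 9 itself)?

BFS from 9 visits: 9, 2, 4, 14, 6, 15, 3, 1, 13, 10, 12, 7, 8, 11, 5, 0
Reachable nodes: 16 of 18 total.

16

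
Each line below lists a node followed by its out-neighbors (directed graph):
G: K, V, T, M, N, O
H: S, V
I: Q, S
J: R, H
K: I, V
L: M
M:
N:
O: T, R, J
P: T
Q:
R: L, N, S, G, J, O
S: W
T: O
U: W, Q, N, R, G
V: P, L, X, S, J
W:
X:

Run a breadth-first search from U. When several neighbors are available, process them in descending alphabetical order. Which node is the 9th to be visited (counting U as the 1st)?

Visit U; enqueue W, R, Q, N, G → queue [W, R, Q, N, G]
Visit W → queue [R, Q, N, G]
Visit R; enqueue S, O, L, J → queue [Q, N, G, S, O, L, J]
Visit Q → queue [N, G, S, O, L, J]
Visit N → queue [G, S, O, L, J]
Visit G; enqueue V, T, M, K → queue [S, O, L, J, V, T, M, K]
Visit S → queue [O, L, J, V, T, M, K]
Visit O → queue [L, J, V, T, M, K]
Visit L → queue [J, V, T, M, K]
Visit J; enqueue H → queue [V, T, M, K, H]
Visit V; enqueue X, P → queue [T, M, K, H, X, P]
Visit T → queue [M, K, H, X, P]
Visit M → queue [K, H, X, P]
Visit K; enqueue I → queue [H, X, P, I]
Visit H → queue [X, P, I]
Visit X → queue [P, I]
Visit P → queue [I]
Visit I → queue []

Visit order: U, W, R, Q, N, G, S, O, L, J, V, T, M, K, H, X, P, I

L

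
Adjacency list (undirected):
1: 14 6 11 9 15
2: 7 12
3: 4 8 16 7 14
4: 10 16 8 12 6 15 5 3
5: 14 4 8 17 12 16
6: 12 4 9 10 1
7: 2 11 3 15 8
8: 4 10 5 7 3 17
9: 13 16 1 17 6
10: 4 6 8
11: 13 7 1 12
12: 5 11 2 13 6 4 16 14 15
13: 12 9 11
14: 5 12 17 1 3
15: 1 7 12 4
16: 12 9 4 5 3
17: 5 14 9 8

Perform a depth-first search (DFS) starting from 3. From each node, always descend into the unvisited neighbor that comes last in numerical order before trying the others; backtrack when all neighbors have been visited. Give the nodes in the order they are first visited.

3, 16, 12, 15, 7, 11, 13, 9, 17, 14, 5, 8, 10, 6, 4, 1, 2

Visit 3
3 → 16
16 → 12
12 → 15
15 → 7
7 → 11
11 → 13
13 → 9
9 → 17
17 → 14
14 → 5
5 → 8
8 → 10
10 → 6
6 → 4
6 → 1
7 → 2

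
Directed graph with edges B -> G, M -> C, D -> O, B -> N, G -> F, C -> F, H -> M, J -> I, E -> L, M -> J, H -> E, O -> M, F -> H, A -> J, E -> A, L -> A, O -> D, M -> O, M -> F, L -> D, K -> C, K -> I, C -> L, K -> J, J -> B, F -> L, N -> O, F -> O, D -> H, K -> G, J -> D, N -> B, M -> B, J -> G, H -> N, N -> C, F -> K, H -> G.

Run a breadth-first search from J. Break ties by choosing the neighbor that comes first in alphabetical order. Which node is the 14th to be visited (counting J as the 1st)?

L

Visit J; enqueue B, D, G, I → queue [B, D, G, I]
Visit B; enqueue N → queue [D, G, I, N]
Visit D; enqueue H, O → queue [G, I, N, H, O]
Visit G; enqueue F → queue [I, N, H, O, F]
Visit I → queue [N, H, O, F]
Visit N; enqueue C → queue [H, O, F, C]
Visit H; enqueue E, M → queue [O, F, C, E, M]
Visit O → queue [F, C, E, M]
Visit F; enqueue K, L → queue [C, E, M, K, L]
Visit C → queue [E, M, K, L]
Visit E; enqueue A → queue [M, K, L, A]
Visit M → queue [K, L, A]
Visit K → queue [L, A]
Visit L → queue [A]
Visit A → queue []

Visit order: J, B, D, G, I, N, H, O, F, C, E, M, K, L, A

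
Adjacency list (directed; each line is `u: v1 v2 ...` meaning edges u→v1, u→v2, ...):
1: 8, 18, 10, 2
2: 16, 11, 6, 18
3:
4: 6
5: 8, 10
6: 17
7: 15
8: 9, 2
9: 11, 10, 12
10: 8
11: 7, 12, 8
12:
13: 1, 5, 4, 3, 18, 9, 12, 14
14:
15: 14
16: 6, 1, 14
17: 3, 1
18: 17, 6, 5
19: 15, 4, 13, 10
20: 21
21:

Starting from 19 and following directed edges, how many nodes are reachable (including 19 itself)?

19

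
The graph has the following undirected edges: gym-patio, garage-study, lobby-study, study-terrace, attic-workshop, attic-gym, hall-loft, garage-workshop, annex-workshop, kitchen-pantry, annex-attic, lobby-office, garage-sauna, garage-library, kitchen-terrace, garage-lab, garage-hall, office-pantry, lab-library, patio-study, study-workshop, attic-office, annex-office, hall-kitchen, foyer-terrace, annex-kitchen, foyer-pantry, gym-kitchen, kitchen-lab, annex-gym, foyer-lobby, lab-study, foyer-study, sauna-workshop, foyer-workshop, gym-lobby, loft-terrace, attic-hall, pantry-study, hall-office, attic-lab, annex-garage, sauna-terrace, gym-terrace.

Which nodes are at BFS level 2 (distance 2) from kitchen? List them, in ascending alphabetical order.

Level 0: kitchen
Level 1: annex, gym, hall, lab, pantry, terrace
Level 2: attic, foyer, garage, library, lobby, loft, office, patio, sauna, study, workshop

attic, foyer, garage, library, lobby, loft, office, patio, sauna, study, workshop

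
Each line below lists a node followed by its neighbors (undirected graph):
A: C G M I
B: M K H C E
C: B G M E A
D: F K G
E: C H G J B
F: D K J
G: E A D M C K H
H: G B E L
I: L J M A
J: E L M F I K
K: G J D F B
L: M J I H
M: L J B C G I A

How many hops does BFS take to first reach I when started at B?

2

Level 0: B
Level 1: C, E, H, K, M
Level 2: A, D, F, G, I, J, L
I first appears at level 2.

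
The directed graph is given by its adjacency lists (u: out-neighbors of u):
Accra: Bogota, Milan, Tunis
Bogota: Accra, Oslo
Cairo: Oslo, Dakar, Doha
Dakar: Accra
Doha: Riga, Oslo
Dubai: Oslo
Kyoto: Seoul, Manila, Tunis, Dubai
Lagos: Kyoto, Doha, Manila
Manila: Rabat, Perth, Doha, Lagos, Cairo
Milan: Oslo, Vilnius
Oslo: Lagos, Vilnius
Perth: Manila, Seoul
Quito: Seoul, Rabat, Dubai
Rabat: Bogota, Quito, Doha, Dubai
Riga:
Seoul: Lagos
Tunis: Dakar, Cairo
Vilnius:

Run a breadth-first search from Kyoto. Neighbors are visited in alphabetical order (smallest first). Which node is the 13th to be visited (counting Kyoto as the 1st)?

Visit Kyoto; enqueue Dubai, Manila, Seoul, Tunis → queue [Dubai, Manila, Seoul, Tunis]
Visit Dubai; enqueue Oslo → queue [Manila, Seoul, Tunis, Oslo]
Visit Manila; enqueue Cairo, Doha, Lagos, Perth, Rabat → queue [Seoul, Tunis, Oslo, Cairo, Doha, Lagos, Perth, Rabat]
Visit Seoul → queue [Tunis, Oslo, Cairo, Doha, Lagos, Perth, Rabat]
Visit Tunis; enqueue Dakar → queue [Oslo, Cairo, Doha, Lagos, Perth, Rabat, Dakar]
Visit Oslo; enqueue Vilnius → queue [Cairo, Doha, Lagos, Perth, Rabat, Dakar, Vilnius]
Visit Cairo → queue [Doha, Lagos, Perth, Rabat, Dakar, Vilnius]
Visit Doha; enqueue Riga → queue [Lagos, Perth, Rabat, Dakar, Vilnius, Riga]
Visit Lagos → queue [Perth, Rabat, Dakar, Vilnius, Riga]
Visit Perth → queue [Rabat, Dakar, Vilnius, Riga]
Visit Rabat; enqueue Bogota, Quito → queue [Dakar, Vilnius, Riga, Bogota, Quito]
Visit Dakar; enqueue Accra → queue [Vilnius, Riga, Bogota, Quito, Accra]
Visit Vilnius → queue [Riga, Bogota, Quito, Accra]
Visit Riga → queue [Bogota, Quito, Accra]
Visit Bogota → queue [Quito, Accra]
Visit Quito → queue [Accra]
Visit Accra; enqueue Milan → queue [Milan]
Visit Milan → queue []

Visit order: Kyoto, Dubai, Manila, Seoul, Tunis, Oslo, Cairo, Doha, Lagos, Perth, Rabat, Dakar, Vilnius, Riga, Bogota, Quito, Accra, Milan

Vilnius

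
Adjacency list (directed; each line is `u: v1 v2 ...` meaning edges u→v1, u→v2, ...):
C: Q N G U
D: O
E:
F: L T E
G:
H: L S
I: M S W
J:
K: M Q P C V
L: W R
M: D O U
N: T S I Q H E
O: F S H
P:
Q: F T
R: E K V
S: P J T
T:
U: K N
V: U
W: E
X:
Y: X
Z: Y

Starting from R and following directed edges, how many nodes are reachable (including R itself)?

BFS from R visits: R, E, K, V, M, Q, P, C, U, D, O, F, T, N, G, S, H, L, I, J, W
Reachable nodes: 21 of 24 total.

21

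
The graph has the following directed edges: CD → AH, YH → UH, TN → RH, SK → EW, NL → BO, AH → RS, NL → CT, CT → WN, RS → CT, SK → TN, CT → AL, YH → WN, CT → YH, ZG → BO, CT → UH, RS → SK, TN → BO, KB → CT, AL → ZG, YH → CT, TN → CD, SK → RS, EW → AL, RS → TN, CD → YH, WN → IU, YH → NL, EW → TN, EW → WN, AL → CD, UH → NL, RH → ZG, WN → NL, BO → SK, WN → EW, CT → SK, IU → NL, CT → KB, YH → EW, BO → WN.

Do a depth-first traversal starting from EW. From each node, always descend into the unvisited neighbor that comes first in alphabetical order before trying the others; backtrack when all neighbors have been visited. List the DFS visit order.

Visit EW
EW → AL
AL → CD
CD → AH
AH → RS
RS → CT
CT → KB
CT → SK
SK → TN
TN → BO
BO → WN
WN → IU
IU → NL
TN → RH
RH → ZG
CT → UH
CT → YH

EW, AL, CD, AH, RS, CT, KB, SK, TN, BO, WN, IU, NL, RH, ZG, UH, YH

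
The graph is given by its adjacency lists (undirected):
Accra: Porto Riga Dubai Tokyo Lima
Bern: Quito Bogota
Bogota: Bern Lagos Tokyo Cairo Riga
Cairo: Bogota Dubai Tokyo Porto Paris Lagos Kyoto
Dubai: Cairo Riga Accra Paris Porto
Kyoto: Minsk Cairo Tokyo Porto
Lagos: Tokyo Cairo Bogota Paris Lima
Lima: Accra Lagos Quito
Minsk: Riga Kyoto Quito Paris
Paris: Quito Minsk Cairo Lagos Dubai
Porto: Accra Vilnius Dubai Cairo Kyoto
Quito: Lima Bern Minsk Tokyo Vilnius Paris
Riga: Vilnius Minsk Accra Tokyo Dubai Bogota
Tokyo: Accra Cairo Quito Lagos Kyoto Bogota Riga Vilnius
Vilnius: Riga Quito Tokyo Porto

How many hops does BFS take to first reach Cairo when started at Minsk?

Level 0: Minsk
Level 1: Kyoto, Paris, Quito, Riga
Level 2: Accra, Bern, Bogota, Cairo, Dubai, Lagos, Lima, Porto, Tokyo, Vilnius
Cairo first appears at level 2.

2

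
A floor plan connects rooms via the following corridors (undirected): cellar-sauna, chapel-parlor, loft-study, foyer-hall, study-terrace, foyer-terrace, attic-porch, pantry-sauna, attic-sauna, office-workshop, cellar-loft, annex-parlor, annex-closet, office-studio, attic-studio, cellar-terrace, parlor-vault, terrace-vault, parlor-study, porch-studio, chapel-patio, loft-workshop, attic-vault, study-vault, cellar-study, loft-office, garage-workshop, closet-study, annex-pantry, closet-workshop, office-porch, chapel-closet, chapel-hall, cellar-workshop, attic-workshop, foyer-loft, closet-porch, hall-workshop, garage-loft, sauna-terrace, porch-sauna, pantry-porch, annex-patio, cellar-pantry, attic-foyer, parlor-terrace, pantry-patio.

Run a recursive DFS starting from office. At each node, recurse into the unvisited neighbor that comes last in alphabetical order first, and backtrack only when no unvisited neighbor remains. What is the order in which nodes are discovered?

office -> workshop -> loft -> study -> vault -> terrace -> sauna -> porch -> studio -> attic -> foyer -> hall -> chapel -> patio -> pantry -> cellar -> annex -> parlor -> closet -> garage

Visit office
office → workshop
workshop → loft
loft → study
study → vault
vault → terrace
terrace → sauna
sauna → porch
porch → studio
studio → attic
attic → foyer
foyer → hall
hall → chapel
chapel → patio
patio → pantry
pantry → cellar
pantry → annex
annex → parlor
annex → closet
loft → garage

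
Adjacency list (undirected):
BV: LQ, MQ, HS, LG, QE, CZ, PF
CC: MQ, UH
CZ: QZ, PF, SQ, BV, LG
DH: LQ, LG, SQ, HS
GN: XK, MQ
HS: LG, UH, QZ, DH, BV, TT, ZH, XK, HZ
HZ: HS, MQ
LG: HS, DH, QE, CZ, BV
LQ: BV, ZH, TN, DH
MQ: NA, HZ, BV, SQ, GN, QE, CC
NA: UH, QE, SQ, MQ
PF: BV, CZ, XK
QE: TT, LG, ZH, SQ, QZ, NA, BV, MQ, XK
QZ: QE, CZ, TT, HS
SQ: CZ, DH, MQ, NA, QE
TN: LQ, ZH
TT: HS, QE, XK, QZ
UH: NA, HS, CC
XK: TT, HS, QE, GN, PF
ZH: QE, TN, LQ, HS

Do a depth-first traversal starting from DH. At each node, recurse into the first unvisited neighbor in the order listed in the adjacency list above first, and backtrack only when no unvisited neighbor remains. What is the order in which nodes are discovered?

Visit DH
DH → LQ
LQ → BV
BV → MQ
MQ → NA
NA → UH
UH → HS
HS → LG
LG → QE
QE → TT
TT → XK
XK → GN
XK → PF
PF → CZ
CZ → QZ
CZ → SQ
QE → ZH
ZH → TN
HS → HZ
UH → CC

DH, LQ, BV, MQ, NA, UH, HS, LG, QE, TT, XK, GN, PF, CZ, QZ, SQ, ZH, TN, HZ, CC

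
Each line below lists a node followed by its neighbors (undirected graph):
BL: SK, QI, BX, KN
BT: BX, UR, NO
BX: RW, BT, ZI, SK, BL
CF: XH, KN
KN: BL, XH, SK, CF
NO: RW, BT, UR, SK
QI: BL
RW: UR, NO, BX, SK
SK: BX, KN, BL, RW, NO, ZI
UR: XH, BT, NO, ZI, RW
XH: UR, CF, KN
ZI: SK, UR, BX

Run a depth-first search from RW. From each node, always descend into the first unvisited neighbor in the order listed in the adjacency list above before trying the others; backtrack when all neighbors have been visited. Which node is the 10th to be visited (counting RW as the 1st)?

Visit RW
RW → UR
UR → XH
XH → CF
CF → KN
KN → BL
BL → SK
SK → BX
BX → BT
BT → NO
BX → ZI
BL → QI

Visit order: RW, UR, XH, CF, KN, BL, SK, BX, BT, NO, ZI, QI

NO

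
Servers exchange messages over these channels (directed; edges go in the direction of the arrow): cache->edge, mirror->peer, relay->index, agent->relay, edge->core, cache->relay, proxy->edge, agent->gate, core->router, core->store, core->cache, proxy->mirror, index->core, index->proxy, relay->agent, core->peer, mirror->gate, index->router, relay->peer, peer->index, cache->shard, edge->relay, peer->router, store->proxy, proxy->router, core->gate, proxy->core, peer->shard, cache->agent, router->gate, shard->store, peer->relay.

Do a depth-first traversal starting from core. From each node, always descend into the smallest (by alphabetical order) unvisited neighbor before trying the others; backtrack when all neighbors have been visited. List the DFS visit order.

core, cache, agent, gate, relay, index, proxy, edge, mirror, peer, router, shard, store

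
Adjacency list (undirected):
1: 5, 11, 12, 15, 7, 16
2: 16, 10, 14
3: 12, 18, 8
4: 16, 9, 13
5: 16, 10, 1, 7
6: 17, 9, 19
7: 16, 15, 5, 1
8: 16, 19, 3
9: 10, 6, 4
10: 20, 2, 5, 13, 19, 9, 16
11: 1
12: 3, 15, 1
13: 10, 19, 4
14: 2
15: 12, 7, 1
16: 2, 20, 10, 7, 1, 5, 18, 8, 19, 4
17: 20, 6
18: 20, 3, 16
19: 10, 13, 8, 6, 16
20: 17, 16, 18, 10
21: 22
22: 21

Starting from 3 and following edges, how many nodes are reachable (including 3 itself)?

20

BFS from 3 visits: 3, 8, 12, 18, 16, 19, 1, 15, 20, 2, 4, 5, 7, 10, 6, 13, 11, 17, 14, 9
Reachable nodes: 20 of 22 total.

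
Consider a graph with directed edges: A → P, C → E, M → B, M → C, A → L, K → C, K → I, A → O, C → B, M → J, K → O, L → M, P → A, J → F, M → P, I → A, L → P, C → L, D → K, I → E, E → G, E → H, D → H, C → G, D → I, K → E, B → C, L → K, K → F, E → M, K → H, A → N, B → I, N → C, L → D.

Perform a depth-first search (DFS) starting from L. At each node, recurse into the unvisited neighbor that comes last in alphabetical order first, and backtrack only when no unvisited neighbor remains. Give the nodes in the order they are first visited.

Visit L
L → P
P → A
A → O
A → N
N → C
C → G
C → E
E → M
M → J
J → F
M → B
B → I
E → H
L → K
L → D

L, P, A, O, N, C, G, E, M, J, F, B, I, H, K, D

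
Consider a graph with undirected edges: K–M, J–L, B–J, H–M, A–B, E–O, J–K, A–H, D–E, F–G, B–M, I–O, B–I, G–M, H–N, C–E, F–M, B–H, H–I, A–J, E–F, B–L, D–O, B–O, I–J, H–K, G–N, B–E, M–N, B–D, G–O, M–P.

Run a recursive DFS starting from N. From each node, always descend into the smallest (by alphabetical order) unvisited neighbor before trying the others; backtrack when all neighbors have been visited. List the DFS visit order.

Visit N
N → G
G → F
F → E
E → B
B → A
A → H
H → I
I → J
J → K
K → M
M → P
J → L
I → O
O → D
E → C

N, G, F, E, B, A, H, I, J, K, M, P, L, O, D, C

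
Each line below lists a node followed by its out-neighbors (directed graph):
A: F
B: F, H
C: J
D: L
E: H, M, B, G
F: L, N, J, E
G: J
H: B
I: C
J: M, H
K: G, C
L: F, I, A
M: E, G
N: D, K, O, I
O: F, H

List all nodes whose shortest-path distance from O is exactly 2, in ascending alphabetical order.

B, E, J, L, N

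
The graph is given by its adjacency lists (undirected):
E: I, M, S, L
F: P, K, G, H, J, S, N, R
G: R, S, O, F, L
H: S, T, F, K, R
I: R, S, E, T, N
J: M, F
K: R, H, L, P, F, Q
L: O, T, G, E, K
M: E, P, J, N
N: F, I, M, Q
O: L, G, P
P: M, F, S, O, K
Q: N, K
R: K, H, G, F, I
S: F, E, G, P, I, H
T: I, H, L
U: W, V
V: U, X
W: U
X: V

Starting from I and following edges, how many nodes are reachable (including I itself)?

16

BFS from I visits: I, R, S, E, T, N, K, H, G, F, P, M, L, Q, O, J
Reachable nodes: 16 of 20 total.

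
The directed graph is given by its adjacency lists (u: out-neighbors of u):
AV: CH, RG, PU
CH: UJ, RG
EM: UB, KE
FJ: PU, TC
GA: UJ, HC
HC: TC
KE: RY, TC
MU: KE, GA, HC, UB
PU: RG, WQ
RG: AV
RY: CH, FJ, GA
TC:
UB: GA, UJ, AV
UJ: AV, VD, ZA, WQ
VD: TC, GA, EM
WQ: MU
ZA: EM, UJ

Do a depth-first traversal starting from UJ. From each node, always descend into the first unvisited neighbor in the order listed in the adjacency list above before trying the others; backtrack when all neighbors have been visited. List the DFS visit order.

UJ → AV → CH → RG → PU → WQ → MU → KE → RY → FJ → TC → GA → HC → UB → VD → EM → ZA

Visit UJ
UJ → AV
AV → CH
CH → RG
AV → PU
PU → WQ
WQ → MU
MU → KE
KE → RY
RY → FJ
FJ → TC
RY → GA
GA → HC
MU → UB
UJ → VD
VD → EM
UJ → ZA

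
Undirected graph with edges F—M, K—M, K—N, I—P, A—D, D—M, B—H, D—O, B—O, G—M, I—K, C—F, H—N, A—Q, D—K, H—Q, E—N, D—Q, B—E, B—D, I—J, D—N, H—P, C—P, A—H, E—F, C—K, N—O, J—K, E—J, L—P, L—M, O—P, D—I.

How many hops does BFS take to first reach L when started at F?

2

Level 0: F
Level 1: C, E, M
Level 2: B, D, G, J, K, L, N, P
Level 3: A, H, I, O, Q
L first appears at level 2.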